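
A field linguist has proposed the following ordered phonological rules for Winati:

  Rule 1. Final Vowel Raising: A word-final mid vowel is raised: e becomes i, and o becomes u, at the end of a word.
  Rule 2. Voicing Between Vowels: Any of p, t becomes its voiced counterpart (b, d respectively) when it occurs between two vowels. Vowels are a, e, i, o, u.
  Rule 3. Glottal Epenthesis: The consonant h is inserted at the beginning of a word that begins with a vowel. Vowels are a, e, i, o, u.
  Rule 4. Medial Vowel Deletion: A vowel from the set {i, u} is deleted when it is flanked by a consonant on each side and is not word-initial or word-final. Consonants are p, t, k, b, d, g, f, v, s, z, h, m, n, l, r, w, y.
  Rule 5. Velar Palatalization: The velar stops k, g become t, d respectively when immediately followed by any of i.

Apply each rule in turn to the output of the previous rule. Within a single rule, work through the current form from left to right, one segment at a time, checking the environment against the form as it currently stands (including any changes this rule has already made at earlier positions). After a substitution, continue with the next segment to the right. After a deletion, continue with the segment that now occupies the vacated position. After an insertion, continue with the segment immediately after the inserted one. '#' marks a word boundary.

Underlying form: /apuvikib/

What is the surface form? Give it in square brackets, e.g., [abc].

Rule 1 Final Vowel Raising: no change — [apuvikib]
Rule 2 Voicing Between Vowels: [apuvikib] → [abuvikib]
Rule 3 Glottal Epenthesis: [abuvikib] → [habuvikib]
Rule 4 Medial Vowel Deletion: [habuvikib] → [habvkb]
Rule 5 Velar Palatalization: no change — [habvkb]

[habvkb]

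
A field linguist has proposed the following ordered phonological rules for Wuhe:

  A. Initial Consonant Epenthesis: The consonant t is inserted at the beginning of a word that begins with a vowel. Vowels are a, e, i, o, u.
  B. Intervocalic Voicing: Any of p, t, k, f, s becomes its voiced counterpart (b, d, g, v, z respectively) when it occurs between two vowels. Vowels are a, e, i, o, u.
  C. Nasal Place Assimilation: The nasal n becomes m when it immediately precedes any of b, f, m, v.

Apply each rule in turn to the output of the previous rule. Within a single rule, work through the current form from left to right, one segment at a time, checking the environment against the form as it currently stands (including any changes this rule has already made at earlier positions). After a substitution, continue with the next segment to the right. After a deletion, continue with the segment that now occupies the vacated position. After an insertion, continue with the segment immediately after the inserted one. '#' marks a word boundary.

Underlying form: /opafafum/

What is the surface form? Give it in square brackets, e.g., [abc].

[tobavavum]

A Initial Consonant Epenthesis: [opafafum] → [topafafum]
B Intervocalic Voicing: [topafafum] → [tobavavum]
C Nasal Place Assimilation: no change — [tobavavum]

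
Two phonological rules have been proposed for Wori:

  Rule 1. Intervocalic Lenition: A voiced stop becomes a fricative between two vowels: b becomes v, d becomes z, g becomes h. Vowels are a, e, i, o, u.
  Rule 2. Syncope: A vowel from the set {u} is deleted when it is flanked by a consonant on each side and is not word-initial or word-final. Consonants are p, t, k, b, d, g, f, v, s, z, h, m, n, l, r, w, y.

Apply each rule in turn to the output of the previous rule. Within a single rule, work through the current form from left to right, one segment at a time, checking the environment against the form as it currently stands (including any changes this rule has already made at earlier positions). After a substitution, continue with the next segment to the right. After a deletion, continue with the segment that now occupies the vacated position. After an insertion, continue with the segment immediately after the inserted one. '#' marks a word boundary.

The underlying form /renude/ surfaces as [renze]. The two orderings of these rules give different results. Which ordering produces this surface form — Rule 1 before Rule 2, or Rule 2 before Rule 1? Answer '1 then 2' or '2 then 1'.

Order 1 then 2:
  1 Intervocalic Lenition: [renude] → [renuze]
  2 Syncope: [renuze] → [renze]
  result: [renze]
Order 2 then 1:
  2 Syncope: [renude] → [rende]
  1 Intervocalic Lenition: no change — [rende]
  result: [rende]

1 then 2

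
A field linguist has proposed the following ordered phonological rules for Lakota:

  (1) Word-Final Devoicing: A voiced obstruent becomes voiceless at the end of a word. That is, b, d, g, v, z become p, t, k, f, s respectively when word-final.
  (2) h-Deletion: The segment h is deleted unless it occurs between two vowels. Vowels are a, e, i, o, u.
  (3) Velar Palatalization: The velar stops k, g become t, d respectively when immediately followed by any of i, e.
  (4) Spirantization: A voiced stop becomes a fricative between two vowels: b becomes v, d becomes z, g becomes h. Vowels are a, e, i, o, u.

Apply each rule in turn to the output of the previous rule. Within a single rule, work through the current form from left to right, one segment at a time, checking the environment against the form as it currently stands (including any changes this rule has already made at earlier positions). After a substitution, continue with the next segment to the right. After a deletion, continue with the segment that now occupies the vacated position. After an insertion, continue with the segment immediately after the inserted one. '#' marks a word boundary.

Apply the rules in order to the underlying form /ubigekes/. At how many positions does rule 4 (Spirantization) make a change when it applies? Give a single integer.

2

(1) Word-Final Devoicing: no change — [ubigekes]
(2) h-Deletion: no change — [ubigekes]
(3) Velar Palatalization: [ubigekes] → [ubidetes]
(4) Spirantization: [ubidetes] → [uvizetes]
Rule 4 changed 2 position(s).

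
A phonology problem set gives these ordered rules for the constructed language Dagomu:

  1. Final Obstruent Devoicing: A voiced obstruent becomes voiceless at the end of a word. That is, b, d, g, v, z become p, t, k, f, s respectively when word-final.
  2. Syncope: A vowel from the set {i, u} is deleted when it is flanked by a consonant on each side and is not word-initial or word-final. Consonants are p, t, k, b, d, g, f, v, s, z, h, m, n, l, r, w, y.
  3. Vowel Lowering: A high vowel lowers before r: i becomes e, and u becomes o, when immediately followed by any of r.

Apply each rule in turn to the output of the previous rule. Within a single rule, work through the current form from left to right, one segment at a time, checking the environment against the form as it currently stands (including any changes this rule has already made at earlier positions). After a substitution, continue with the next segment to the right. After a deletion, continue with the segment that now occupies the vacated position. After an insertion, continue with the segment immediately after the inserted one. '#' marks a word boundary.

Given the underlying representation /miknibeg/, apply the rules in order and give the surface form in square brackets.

1 Final Obstruent Devoicing: [miknibeg] → [miknibek]
2 Syncope: [miknibek] → [mknbek]
3 Vowel Lowering: no change — [mknbek]

[mknbek]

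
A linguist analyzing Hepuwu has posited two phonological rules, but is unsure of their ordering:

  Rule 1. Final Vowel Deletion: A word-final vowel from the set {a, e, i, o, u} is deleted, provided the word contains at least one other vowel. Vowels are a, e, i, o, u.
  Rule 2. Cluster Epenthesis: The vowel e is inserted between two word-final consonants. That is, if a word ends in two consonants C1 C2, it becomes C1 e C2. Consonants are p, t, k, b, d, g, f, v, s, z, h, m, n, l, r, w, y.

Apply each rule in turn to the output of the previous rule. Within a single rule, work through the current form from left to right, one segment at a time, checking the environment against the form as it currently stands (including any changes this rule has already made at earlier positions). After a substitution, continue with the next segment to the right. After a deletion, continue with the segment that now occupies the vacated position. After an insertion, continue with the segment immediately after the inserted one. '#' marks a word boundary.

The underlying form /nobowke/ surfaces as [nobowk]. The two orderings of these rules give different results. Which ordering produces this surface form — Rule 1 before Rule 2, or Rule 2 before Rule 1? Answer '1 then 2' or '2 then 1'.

2 then 1

Order 1 then 2:
  1 Final Vowel Deletion: [nobowke] → [nobowk]
  2 Cluster Epenthesis: [nobowk] → [nobowek]
  result: [nobowek]
Order 2 then 1:
  2 Cluster Epenthesis: no change — [nobowke]
  1 Final Vowel Deletion: [nobowke] → [nobowk]
  result: [nobowk]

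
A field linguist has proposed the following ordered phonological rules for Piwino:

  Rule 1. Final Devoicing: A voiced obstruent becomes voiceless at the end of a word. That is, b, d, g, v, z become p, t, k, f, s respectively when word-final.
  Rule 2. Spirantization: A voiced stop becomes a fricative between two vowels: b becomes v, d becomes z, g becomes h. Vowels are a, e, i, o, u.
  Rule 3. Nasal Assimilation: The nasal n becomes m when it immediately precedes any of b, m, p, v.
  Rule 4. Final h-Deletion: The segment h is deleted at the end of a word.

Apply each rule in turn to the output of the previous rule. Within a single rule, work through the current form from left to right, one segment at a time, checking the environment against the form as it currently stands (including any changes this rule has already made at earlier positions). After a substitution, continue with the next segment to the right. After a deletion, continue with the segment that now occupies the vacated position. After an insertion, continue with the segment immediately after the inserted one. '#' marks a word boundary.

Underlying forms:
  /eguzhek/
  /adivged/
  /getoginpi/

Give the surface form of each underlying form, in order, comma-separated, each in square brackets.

[ehuzhek], [azivget], [getohimpi]

/eguzhek/:
  Rule 1 Final Devoicing: no change — [eguzhek]
  Rule 2 Spirantization: [eguzhek] → [ehuzhek]
  Rule 3 Nasal Assimilation: no change — [ehuzhek]
  Rule 4 Final h-Deletion: no change — [ehuzhek]
/adivged/:
  Rule 1 Final Devoicing: [adivged] → [adivget]
  Rule 2 Spirantization: [adivget] → [azivget]
  Rule 3 Nasal Assimilation: no change — [azivget]
  Rule 4 Final h-Deletion: no change — [azivget]
/getoginpi/:
  Rule 1 Final Devoicing: no change — [getoginpi]
  Rule 2 Spirantization: [getoginpi] → [getohinpi]
  Rule 3 Nasal Assimilation: [getohinpi] → [getohimpi]
  Rule 4 Final h-Deletion: no change — [getohimpi]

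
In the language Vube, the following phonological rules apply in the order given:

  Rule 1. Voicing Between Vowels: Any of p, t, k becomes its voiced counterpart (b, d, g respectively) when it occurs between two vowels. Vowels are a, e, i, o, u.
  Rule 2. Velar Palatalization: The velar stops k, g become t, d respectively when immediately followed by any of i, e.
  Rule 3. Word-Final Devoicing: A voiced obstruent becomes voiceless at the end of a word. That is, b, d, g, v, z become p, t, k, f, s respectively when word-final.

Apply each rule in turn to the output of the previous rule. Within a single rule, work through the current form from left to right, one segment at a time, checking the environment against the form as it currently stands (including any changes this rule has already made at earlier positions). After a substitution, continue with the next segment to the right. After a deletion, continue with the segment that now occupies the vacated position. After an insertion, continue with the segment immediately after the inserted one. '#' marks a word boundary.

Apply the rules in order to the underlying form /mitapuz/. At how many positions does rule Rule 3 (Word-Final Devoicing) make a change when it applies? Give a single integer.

1

Rule 1 Voicing Between Vowels: [mitapuz] → [midabuz]
Rule 2 Velar Palatalization: no change — [midabuz]
Rule 3 Word-Final Devoicing: [midabuz] → [midabus]
Rule Rule 3 changed 1 position(s).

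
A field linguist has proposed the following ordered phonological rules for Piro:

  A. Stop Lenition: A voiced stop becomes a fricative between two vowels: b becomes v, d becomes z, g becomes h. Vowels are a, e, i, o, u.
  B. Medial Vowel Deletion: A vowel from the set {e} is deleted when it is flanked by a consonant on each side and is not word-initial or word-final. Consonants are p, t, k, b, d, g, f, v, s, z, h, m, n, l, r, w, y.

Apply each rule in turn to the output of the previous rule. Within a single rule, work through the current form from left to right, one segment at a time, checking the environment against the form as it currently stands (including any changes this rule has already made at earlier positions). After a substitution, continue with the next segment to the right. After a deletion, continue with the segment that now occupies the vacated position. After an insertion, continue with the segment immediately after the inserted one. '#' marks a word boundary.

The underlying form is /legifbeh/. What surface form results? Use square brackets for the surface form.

A Stop Lenition: [legifbeh] → [lehifbeh]
B Medial Vowel Deletion: [lehifbeh] → [lhifbh]

[lhifbh]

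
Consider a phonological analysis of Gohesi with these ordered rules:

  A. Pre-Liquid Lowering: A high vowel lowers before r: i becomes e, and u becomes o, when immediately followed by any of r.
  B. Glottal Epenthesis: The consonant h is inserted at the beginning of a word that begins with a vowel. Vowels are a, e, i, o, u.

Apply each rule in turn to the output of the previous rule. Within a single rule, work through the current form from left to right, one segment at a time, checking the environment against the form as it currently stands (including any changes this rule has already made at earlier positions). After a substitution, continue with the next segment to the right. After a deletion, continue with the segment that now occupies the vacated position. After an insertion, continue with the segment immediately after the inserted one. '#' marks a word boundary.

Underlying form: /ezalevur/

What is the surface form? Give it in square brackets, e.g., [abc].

A Pre-Liquid Lowering: [ezalevur] → [ezalevor]
B Glottal Epenthesis: [ezalevor] → [hezalevor]

[hezalevor]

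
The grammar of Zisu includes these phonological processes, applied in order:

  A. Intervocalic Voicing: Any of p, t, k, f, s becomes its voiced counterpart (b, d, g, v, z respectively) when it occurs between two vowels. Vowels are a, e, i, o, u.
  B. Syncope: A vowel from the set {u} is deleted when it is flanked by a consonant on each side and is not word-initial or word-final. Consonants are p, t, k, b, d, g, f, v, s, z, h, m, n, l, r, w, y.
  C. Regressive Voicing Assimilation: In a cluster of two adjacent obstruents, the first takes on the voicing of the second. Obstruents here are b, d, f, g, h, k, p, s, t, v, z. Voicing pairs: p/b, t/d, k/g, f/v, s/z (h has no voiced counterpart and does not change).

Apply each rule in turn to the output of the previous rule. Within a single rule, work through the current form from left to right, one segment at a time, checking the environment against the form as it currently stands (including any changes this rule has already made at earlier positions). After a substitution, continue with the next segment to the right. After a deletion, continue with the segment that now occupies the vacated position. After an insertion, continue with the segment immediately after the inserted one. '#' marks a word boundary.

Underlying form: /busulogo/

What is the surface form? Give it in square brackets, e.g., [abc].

[bzlogo]

A Intervocalic Voicing: [busulogo] → [buzulogo]
B Syncope: [buzulogo] → [bzlogo]
C Regressive Voicing Assimilation: no change — [bzlogo]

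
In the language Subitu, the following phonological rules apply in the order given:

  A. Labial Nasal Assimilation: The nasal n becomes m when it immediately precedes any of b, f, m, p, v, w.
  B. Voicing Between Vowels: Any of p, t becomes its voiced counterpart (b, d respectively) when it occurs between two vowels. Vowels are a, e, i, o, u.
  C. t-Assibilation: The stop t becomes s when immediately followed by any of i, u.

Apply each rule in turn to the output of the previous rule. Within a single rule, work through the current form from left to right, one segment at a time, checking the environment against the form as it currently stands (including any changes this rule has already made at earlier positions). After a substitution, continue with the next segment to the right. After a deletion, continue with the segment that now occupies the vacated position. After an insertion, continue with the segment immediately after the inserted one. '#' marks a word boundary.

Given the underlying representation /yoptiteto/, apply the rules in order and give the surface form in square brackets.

[yopsidedo]

A Labial Nasal Assimilation: no change — [yoptiteto]
B Voicing Between Vowels: [yoptiteto] → [yoptidedo]
C t-Assibilation: [yoptidedo] → [yopsidedo]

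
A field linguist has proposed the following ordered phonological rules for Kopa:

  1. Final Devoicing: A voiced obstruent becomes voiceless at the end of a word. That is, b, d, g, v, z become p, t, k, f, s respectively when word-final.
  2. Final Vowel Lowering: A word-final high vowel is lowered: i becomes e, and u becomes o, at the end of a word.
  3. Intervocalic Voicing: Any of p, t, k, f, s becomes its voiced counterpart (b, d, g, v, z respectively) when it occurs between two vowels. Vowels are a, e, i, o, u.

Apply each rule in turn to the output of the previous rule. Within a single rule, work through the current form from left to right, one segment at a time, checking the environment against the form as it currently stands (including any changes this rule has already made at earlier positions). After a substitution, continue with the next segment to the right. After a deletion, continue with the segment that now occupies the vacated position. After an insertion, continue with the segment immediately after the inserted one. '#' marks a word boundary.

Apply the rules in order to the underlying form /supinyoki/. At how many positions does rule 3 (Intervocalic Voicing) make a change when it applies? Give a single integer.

2

1 Final Devoicing: no change — [supinyoki]
2 Final Vowel Lowering: [supinyoki] → [supinyoke]
3 Intervocalic Voicing: [supinyoke] → [subinyoge]
Rule 3 changed 2 position(s).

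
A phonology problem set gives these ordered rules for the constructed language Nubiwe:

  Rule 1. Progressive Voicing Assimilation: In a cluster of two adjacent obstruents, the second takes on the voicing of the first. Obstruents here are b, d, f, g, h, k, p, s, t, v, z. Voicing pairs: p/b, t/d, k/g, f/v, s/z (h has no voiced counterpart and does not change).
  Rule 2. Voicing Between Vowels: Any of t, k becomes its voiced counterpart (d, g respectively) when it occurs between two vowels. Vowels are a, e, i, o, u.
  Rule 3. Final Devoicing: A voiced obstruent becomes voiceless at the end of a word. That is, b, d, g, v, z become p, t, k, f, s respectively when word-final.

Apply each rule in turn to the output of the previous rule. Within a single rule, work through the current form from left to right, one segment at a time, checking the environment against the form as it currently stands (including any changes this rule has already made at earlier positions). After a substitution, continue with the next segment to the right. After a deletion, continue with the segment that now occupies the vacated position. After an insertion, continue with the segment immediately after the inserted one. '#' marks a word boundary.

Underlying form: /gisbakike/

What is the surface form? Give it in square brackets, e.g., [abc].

[gispagige]

Rule 1 Progressive Voicing Assimilation: [gisbakike] → [gispakike]
Rule 2 Voicing Between Vowels: [gispakike] → [gispagige]
Rule 3 Final Devoicing: no change — [gispagige]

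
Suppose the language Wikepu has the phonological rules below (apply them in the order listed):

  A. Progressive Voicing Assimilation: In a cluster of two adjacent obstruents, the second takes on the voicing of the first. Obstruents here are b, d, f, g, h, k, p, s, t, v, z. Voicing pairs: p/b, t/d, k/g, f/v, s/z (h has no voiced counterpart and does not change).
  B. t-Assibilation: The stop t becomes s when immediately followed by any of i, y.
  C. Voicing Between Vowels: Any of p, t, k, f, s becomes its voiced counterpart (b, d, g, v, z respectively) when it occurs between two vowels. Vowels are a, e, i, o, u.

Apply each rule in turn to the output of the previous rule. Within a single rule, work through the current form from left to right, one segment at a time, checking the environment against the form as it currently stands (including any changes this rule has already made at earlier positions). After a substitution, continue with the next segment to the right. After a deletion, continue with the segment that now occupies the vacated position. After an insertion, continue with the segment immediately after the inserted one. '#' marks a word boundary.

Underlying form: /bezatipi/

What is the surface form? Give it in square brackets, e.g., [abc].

[bezazibi]

A Progressive Voicing Assimilation: no change — [bezatipi]
B t-Assibilation: [bezatipi] → [bezasipi]
C Voicing Between Vowels: [bezasipi] → [bezazibi]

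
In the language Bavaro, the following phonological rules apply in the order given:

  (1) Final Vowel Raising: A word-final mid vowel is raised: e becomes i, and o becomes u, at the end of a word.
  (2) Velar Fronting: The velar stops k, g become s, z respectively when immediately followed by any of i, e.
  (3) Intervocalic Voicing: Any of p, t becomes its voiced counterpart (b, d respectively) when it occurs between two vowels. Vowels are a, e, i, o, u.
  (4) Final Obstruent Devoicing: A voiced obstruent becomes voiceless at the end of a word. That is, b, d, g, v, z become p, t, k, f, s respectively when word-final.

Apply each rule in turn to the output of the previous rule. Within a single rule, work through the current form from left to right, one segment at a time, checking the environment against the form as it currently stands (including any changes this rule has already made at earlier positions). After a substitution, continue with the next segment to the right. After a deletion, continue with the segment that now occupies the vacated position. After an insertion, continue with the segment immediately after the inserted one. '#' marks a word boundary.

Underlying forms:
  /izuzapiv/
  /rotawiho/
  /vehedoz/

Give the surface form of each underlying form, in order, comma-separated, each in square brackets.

[izuzabif], [rodawihu], [vehedos]

/izuzapiv/:
  (1) Final Vowel Raising: no change — [izuzapiv]
  (2) Velar Fronting: no change — [izuzapiv]
  (3) Intervocalic Voicing: [izuzapiv] → [izuzabiv]
  (4) Final Obstruent Devoicing: [izuzabiv] → [izuzabif]
/rotawiho/:
  (1) Final Vowel Raising: [rotawiho] → [rotawihu]
  (2) Velar Fronting: no change — [rotawihu]
  (3) Intervocalic Voicing: [rotawihu] → [rodawihu]
  (4) Final Obstruent Devoicing: no change — [rodawihu]
/vehedoz/:
  (1) Final Vowel Raising: no change — [vehedoz]
  (2) Velar Fronting: no change — [vehedoz]
  (3) Intervocalic Voicing: no change — [vehedoz]
  (4) Final Obstruent Devoicing: [vehedoz] → [vehedos]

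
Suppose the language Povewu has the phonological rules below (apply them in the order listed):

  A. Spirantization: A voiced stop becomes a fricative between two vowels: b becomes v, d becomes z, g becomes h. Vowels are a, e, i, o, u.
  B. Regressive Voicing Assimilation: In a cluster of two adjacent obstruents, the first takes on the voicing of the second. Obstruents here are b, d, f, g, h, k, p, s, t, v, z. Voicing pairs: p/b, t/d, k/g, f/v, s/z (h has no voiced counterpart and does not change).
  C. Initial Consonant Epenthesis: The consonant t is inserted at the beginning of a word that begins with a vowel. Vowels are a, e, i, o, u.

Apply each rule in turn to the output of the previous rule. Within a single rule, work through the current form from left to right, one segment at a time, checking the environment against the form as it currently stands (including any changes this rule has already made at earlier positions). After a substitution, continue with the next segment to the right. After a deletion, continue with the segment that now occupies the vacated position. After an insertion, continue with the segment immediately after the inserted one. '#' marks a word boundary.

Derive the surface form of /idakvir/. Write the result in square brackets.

A Spirantization: [idakvir] → [izakvir]
B Regressive Voicing Assimilation: [izakvir] → [izagvir]
C Initial Consonant Epenthesis: [izagvir] → [tizagvir]

[tizagvir]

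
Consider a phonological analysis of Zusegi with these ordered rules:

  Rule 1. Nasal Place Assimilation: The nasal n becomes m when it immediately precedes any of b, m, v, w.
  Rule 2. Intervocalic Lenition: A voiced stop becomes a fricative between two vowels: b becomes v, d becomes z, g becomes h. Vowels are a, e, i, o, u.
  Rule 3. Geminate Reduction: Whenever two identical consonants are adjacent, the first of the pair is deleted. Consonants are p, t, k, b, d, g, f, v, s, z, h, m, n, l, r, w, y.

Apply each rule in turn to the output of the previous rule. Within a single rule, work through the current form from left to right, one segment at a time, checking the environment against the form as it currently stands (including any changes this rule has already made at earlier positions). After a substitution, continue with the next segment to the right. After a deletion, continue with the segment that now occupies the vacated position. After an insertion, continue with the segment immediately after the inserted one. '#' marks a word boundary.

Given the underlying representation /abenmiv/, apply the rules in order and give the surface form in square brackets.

Rule 1 Nasal Place Assimilation: [abenmiv] → [abemmiv]
Rule 2 Intervocalic Lenition: [abemmiv] → [avemmiv]
Rule 3 Geminate Reduction: [avemmiv] → [avemiv]

[avemiv]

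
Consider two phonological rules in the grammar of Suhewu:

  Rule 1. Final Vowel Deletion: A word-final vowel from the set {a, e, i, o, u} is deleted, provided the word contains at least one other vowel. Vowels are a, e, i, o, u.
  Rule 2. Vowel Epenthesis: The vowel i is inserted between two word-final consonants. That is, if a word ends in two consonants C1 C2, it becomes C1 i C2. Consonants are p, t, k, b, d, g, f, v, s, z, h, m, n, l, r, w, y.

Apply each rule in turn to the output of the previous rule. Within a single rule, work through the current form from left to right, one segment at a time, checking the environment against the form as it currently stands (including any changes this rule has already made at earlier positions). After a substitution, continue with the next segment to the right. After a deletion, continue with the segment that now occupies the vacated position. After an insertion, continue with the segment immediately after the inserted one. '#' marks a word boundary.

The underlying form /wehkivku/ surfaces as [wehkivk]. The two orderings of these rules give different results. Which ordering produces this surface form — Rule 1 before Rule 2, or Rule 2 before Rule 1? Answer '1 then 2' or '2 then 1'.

2 then 1

Order 1 then 2:
  1 Final Vowel Deletion: [wehkivku] → [wehkivk]
  2 Vowel Epenthesis: [wehkivk] → [wehkivik]
  result: [wehkivik]
Order 2 then 1:
  2 Vowel Epenthesis: no change — [wehkivku]
  1 Final Vowel Deletion: [wehkivku] → [wehkivk]
  result: [wehkivk]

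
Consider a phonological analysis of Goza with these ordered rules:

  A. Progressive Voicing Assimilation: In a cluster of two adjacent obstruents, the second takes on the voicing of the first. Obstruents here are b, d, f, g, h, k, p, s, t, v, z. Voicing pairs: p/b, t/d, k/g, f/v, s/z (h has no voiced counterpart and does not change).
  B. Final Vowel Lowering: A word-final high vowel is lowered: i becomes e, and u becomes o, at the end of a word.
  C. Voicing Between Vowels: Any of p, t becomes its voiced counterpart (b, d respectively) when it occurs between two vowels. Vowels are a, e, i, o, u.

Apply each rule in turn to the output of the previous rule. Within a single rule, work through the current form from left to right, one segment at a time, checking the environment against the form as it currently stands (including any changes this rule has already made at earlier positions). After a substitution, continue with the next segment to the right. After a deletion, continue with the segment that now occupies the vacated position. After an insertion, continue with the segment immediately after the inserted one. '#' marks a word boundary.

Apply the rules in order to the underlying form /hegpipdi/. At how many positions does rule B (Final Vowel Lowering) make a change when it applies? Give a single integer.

1

A Progressive Voicing Assimilation: [hegpipdi] → [hegbipti]
B Final Vowel Lowering: [hegbipti] → [hegbipte]
C Voicing Between Vowels: no change — [hegbipte]
Rule B changed 1 position(s).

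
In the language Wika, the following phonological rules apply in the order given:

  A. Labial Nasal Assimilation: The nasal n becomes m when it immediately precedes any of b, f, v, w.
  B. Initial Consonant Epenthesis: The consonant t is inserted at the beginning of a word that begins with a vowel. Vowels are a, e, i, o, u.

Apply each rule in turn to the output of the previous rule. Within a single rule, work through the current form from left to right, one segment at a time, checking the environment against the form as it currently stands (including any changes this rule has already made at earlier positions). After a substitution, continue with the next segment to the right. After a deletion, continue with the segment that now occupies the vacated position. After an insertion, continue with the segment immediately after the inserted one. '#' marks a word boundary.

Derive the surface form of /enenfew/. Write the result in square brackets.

[tenemfew]

A Labial Nasal Assimilation: [enenfew] → [enemfew]
B Initial Consonant Epenthesis: [enemfew] → [tenemfew]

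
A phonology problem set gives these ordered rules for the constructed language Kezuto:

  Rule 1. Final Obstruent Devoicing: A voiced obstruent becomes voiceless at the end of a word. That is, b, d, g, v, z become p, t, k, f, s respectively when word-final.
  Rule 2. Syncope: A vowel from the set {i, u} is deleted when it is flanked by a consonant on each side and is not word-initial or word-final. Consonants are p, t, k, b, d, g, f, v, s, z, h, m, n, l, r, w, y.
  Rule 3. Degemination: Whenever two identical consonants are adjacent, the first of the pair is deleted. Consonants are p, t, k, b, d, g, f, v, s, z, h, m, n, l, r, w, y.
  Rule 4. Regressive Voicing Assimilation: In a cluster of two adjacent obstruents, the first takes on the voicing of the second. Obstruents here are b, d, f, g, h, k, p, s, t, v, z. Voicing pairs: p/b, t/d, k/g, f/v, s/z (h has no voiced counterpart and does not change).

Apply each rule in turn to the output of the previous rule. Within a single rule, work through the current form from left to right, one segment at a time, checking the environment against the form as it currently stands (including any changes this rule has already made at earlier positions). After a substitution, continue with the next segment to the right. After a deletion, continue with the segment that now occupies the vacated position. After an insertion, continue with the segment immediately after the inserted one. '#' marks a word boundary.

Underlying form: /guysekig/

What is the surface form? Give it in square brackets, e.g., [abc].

Rule 1 Final Obstruent Devoicing: [guysekig] → [guysekik]
Rule 2 Syncope: [guysekik] → [gysekk]
Rule 3 Degemination: [gysekk] → [gysek]
Rule 4 Regressive Voicing Assimilation: no change — [gysek]

[gysek]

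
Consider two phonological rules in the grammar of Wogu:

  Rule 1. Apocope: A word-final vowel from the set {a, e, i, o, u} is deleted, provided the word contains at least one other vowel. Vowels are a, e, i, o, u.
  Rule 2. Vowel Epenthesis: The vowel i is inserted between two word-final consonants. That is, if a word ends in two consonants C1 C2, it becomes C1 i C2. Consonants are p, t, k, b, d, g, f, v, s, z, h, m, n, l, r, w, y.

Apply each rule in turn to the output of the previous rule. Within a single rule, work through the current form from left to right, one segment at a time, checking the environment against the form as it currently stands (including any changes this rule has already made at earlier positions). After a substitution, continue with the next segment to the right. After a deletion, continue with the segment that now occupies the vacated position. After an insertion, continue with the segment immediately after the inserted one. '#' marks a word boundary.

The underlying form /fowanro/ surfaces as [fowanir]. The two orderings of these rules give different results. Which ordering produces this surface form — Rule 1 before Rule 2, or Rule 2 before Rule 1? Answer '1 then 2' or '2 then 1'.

Order 1 then 2:
  1 Apocope: [fowanro] → [fowanr]
  2 Vowel Epenthesis: [fowanr] → [fowanir]
  result: [fowanir]
Order 2 then 1:
  2 Vowel Epenthesis: no change — [fowanro]
  1 Apocope: [fowanro] → [fowanr]
  result: [fowanr]

1 then 2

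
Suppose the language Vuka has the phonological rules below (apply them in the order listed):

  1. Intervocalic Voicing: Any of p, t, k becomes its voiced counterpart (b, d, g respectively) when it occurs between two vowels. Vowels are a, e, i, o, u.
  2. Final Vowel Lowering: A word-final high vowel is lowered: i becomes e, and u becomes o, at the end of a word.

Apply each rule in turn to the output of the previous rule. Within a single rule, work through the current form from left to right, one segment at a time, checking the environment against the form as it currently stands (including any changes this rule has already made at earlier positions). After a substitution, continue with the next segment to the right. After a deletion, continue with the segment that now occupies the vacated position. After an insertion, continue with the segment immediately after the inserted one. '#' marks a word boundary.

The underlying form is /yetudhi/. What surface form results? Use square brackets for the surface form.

1 Intervocalic Voicing: [yetudhi] → [yedudhi]
2 Final Vowel Lowering: [yedudhi] → [yedudhe]

[yedudhe]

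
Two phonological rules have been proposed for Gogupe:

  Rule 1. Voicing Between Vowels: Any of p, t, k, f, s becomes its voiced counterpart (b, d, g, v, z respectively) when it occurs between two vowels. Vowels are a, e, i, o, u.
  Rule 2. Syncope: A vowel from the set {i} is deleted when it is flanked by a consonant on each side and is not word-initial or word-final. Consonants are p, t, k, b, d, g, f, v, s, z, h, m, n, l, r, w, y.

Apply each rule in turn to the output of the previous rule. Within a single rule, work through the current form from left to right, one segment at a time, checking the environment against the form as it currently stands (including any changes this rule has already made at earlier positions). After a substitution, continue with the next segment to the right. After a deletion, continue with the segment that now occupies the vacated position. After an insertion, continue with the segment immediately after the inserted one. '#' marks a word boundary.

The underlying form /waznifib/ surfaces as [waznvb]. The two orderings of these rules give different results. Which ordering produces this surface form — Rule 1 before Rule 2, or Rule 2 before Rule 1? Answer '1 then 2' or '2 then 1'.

Order 1 then 2:
  1 Voicing Between Vowels: [waznifib] → [waznivib]
  2 Syncope: [waznivib] → [waznvb]
  result: [waznvb]
Order 2 then 1:
  2 Syncope: [waznifib] → [waznfb]
  1 Voicing Between Vowels: no change — [waznfb]
  result: [waznfb]

1 then 2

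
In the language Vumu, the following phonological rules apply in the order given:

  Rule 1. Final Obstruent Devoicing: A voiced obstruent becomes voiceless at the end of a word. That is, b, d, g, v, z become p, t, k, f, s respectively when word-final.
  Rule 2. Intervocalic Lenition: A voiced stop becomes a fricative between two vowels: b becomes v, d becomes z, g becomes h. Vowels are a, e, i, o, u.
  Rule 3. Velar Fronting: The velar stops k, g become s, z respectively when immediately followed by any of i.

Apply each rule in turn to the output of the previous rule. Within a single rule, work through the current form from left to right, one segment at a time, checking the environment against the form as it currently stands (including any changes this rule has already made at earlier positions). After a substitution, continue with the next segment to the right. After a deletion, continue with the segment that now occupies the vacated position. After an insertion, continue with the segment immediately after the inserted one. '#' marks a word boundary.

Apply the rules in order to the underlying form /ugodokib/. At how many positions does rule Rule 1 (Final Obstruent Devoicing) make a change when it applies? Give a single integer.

1

Rule 1 Final Obstruent Devoicing: [ugodokib] → [ugodokip]
Rule 2 Intervocalic Lenition: [ugodokip] → [uhozokip]
Rule 3 Velar Fronting: [uhozokip] → [uhozosip]
Rule Rule 1 changed 1 position(s).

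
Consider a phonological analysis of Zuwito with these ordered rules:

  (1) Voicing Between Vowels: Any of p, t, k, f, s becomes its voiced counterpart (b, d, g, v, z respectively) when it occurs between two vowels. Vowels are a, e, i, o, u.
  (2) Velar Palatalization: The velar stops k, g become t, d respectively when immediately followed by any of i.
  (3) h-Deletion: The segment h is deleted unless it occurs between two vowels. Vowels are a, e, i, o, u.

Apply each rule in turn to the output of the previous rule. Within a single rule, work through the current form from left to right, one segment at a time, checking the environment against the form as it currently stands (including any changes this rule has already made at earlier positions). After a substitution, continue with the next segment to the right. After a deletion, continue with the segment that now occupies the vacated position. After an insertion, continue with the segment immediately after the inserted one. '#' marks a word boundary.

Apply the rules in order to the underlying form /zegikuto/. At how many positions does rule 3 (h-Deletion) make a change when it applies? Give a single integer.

(1) Voicing Between Vowels: [zegikuto] → [zegigudo]
(2) Velar Palatalization: [zegigudo] → [zedigudo]
(3) h-Deletion: no change — [zedigudo]
Rule 3 changed 0 position(s).

0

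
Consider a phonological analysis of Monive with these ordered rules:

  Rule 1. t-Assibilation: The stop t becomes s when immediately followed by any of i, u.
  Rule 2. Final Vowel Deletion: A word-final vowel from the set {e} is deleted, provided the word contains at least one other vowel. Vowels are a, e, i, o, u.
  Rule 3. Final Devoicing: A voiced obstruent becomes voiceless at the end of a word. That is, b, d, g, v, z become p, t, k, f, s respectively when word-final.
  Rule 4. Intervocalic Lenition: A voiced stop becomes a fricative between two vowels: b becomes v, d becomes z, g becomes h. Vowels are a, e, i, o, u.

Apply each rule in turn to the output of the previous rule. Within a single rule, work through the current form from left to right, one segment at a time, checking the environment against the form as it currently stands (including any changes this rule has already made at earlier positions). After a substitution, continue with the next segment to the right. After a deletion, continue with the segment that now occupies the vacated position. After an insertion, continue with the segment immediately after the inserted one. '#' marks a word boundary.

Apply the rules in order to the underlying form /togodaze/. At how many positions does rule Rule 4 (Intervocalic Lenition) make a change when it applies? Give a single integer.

2

Rule 1 t-Assibilation: no change — [togodaze]
Rule 2 Final Vowel Deletion: [togodaze] → [togodaz]
Rule 3 Final Devoicing: [togodaz] → [togodas]
Rule 4 Intervocalic Lenition: [togodas] → [tohozas]
Rule Rule 4 changed 2 position(s).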